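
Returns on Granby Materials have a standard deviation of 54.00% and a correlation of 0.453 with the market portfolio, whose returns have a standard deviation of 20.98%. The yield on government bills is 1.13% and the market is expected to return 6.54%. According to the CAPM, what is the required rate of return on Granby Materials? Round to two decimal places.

β = ρ × σ_i / σ_m = 0.453 × 54.00% / 20.98% = 1.1660
MRP = 6.54% − 1.13% = 5.41%
E(R) = 1.13% + 1.1660 × 5.41% = 7.44%

7.44%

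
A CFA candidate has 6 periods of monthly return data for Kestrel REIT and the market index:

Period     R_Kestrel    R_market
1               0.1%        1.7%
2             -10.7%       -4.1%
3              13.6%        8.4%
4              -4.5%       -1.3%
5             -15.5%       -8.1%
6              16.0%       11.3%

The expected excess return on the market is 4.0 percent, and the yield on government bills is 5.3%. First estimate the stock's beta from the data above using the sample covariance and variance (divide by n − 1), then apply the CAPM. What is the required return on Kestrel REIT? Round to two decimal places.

Mean R_i = (0.1 − 10.7 + 13.6 − 4.5 − 15.5 + 16.0) / 6 = -0.1667%
Mean R_m = (1.7 − 4.1 + 8.4 − 1.3 − 8.1 + 11.3) / 6 = 1.3167%
Σ(R_i − R̄_i)(R_m − R̄_m) = 471.7967  ⇒  Cov = 471.7967 / 5 = 94.3593
Σ(R_m − R̄_m)² = 274.8483  ⇒  Var(R_m) = 274.8483 / 5 = 54.9697
β = Cov / Var(R_m) = 94.3593 / 54.9697 = 1.7166
E(R) = R_f + β × MRP = 5.3% + 1.7166 × 4.0% = 12.17%

12.17%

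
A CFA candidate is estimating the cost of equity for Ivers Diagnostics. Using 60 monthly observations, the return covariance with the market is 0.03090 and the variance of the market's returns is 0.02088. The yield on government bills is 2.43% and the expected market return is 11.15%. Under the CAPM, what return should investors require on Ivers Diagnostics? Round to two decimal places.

β = Cov(R_i, R_m) / Var(R_m) = 0.03090 / 0.02088 = 1.4799
MRP = 11.15% − 2.43% = 8.72%
E(R) = R_f + β × MRP = 2.43% + 1.4799 × 8.72% = 15.33%

15.33%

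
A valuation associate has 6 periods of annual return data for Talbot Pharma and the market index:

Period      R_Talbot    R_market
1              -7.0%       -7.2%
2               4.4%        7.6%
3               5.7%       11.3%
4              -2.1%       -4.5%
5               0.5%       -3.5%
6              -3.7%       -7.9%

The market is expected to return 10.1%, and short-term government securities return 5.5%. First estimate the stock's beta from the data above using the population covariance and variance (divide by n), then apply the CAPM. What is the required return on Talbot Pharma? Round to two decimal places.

8.07%

Mean R_i = (-7.0 + 4.4 + 5.7 − 2.1 + 0.5 − 3.7) / 6 = -0.3667%
Mean R_m = (-7.2 + 7.6 + 11.3 − 4.5 − 3.5 − 7.9) / 6 = -0.7000%
Σ(R_i − R̄_i)(R_m − R̄_m) = 183.6400  ⇒  Cov = 183.6400 / 6 = 30.6067
Σ(R_m − R̄_m)² = 329.2600  ⇒  Var(R_m) = 329.2600 / 6 = 54.8767
β = Cov / Var(R_m) = 30.6067 / 54.8767 = 0.5577
MRP = 10.1% − 5.5% = 4.60%
E(R) = R_f + β × MRP = 5.5% + 0.5577 × 4.6% = 8.07%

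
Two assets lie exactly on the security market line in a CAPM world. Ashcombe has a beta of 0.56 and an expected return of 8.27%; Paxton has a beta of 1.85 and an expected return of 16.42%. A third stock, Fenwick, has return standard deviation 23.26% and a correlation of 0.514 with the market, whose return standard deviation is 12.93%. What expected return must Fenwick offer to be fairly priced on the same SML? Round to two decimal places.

MRP = (16.42% − 8.27%) / (1.85 − 0.56) = 6.3178%
R_f = 8.27% − 0.56 × 6.3178% = 4.7320%
β_Fenwick = ρ·σ_i/σ_m = 0.514 × 23.26 / 12.93 = 0.9246
E(R_Fenwick) = R_f + β × MRP = 4.7320% + 0.9246 × 6.3178% = 10.57%

10.57%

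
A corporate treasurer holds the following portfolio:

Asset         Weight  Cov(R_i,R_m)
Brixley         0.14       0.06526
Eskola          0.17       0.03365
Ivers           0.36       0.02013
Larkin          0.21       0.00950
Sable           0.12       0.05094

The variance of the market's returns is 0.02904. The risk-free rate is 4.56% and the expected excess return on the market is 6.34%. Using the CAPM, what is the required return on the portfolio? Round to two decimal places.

β_Brixley = 0.06526 / 0.02904 = 2.2472
β_Eskola = 0.03365 / 0.02904 = 1.1587
β_Ivers = 0.02013 / 0.02904 = 0.6932
β_Larkin = 0.00950 / 0.02904 = 0.3271
β_Sable = 0.05094 / 0.02904 = 1.7541
β_P = Σ w_i β_i = 0.14×2.2472 + 0.17×1.1587 + 0.36×0.6932 + 0.21×0.3271 + 0.12×1.7541 = 1.0403
E(R_P) = R_f + β_P × MRP = 4.56% + 1.0403 × 6.34% = 11.16%

11.16%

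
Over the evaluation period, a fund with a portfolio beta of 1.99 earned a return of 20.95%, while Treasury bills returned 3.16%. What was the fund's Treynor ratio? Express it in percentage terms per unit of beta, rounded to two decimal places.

Treynor = (R_P − R_f) / β_P = (20.95% − 3.16%) / 1.9900 = 17.79% / 1.9900 = 8.94%

8.94%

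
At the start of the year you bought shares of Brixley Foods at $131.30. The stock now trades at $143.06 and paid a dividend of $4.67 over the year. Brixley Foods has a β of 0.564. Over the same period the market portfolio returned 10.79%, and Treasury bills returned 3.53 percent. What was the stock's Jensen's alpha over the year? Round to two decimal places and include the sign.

Realised HPR = (P1 + D1 − P0) / P0 = (143.06 + 4.67 − 131.30) / 131.30 = 16.43 / 131.30 = 12.5133%
MRP = 10.79% − 3.53% = 7.26%
CAPM required = R_f + β·MRP = 3.53% + 0.564 × 7.26% = 7.62464%
α = realised − required = 12.5133% − 7.62464% = +4.89%

+4.89%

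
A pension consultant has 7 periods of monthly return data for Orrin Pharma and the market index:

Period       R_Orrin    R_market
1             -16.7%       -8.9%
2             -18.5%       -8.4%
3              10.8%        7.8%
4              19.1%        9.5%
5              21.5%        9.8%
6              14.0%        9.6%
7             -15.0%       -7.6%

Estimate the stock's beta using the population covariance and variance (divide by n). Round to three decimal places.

Mean R_i = (-16.7 − 18.5 + 10.8 + 19.1 + 21.5 + 14.0 − 15.0) / 7 = 2.1714%
Mean R_m = (-8.9 − 8.4 + 7.8 + 9.5 + 9.8 + 9.6 − 7.6) / 7 = 1.6857%
Σ(R_i − R̄_i)(R_m − R̄_m) = 1003.1971  ⇒  Cov = 1003.1971 / 7 = 143.3139
Σ(R_m − R̄_m)² = 526.9286  ⇒  Var(R_m) = 526.9286 / 7 = 75.2755
β = Cov / Var(R_m) = 143.3139 / 75.2755 = 1.9039

1.904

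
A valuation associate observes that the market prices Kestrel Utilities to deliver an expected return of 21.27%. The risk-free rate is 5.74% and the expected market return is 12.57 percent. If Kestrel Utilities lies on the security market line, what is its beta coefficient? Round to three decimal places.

MRP = 12.57% − 5.74% = 6.83%
β = (E(R) − R_f) / MRP = (21.27% − 5.74%) / 6.83% = 15.53% / 6.83% = 2.274

2.274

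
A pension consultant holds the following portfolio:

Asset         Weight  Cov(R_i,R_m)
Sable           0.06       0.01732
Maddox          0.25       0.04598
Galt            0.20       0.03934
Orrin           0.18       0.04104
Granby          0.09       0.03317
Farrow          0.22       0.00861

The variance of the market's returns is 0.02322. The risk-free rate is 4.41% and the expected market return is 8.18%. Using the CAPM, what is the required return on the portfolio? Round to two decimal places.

β_Sable = 0.01732 / 0.02322 = 0.7459
β_Maddox = 0.04598 / 0.02322 = 1.9802
β_Galt = 0.03934 / 0.02322 = 1.6942
β_Orrin = 0.04104 / 0.02322 = 1.7674
β_Granby = 0.03317 / 0.02322 = 1.4285
β_Farrow = 0.00861 / 0.02322 = 0.3708
β_P = Σ w_i β_i = 0.06×0.7459 + 0.25×1.9802 + 0.20×1.6942 + 0.18×1.7674 + 0.09×1.4285 + 0.22×0.3708 = 1.4069
MRP = 8.18% − 4.41% = 3.77%
E(R_P) = R_f + β_P × MRP = 4.41% + 1.4069 × 3.77% = 9.71%

9.71%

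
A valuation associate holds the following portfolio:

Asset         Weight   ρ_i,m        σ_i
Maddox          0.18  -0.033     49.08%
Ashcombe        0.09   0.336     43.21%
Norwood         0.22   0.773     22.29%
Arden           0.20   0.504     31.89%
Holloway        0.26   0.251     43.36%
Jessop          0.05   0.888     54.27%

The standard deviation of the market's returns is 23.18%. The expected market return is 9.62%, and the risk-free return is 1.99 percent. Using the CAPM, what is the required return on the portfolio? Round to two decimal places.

6.35%

β_Maddox = -0.033 × 49.08% / 23.18% = -0.0699
β_Ashcombe = 0.336 × 43.21% / 23.18% = 0.6263
β_Norwood = 0.773 × 22.29% / 23.18% = 0.7433
β_Arden = 0.504 × 31.89% / 23.18% = 0.6934
β_Holloway = 0.251 × 43.36% / 23.18% = 0.4695
β_Jessop = 0.888 × 54.27% / 23.18% = 2.0790
β_P = Σ w_i β_i = 0.18×-0.0699 + 0.09×0.6263 + 0.22×0.7433 + 0.20×0.6934 + 0.26×0.4695 + 0.05×2.0790 = 0.5720
MRP = 9.62% − 1.99% = 7.63%
E(R_P) = R_f + β_P × MRP = 1.99% + 0.5720 × 7.63% = 6.35%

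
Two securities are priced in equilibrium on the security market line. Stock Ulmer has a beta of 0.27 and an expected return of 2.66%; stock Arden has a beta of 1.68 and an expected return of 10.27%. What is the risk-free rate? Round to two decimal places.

1.20%

Both satisfy E(R) = R_f + β·MRP, so the slope of the SML is
MRP = (10.27% − 2.66%) / (1.68 − 0.27) = 7.61% / 1.41 = 5.3972%
R_f = E(R_Ulmer) − β_Ulmer·MRP = 2.66% − 0.27 × 5.3972% = 1.2028%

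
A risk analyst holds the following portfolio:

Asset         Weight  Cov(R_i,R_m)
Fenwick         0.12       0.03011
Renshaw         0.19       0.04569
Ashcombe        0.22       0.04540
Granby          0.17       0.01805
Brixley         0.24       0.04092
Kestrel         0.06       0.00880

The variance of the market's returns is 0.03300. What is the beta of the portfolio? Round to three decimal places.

1.082

β_Fenwick = 0.03011 / 0.03300 = 0.9124
β_Renshaw = 0.04569 / 0.03300 = 1.3845
β_Ashcombe = 0.04540 / 0.03300 = 1.3758
β_Granby = 0.01805 / 0.03300 = 0.5470
β_Brixley = 0.04092 / 0.03300 = 1.2400
β_Kestrel = 0.00880 / 0.03300 = 0.2667
β_P = Σ w_i β_i = 0.12×0.9124 + 0.19×1.3845 + 0.22×1.3758 + 0.17×0.5470 + 0.24×1.2400 + 0.06×0.2667 = 1.0818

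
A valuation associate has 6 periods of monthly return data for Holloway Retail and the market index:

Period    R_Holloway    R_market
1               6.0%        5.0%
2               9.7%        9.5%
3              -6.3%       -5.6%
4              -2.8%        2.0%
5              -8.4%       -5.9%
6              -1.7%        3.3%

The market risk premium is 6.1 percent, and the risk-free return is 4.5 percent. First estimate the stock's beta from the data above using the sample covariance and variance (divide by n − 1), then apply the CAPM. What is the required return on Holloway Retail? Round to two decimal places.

Mean R_i = (6.0 + 9.7 − 6.3 − 2.8 − 8.4 − 1.7) / 6 = -0.5833%
Mean R_m = (5.0 + 9.5 − 5.6 + 2.0 − 5.9 + 3.3) / 6 = 1.3833%
Σ(R_i − R̄_i)(R_m − R̄_m) = 200.6217  ⇒  Cov = 200.6217 / 5 = 40.1243
Σ(R_m − R̄_m)² = 184.8283  ⇒  Var(R_m) = 184.8283 / 5 = 36.9657
β = Cov / Var(R_m) = 40.1243 / 36.9657 = 1.0854
E(R) = R_f + β × MRP = 4.5% + 1.0854 × 6.1% = 11.12%

11.12%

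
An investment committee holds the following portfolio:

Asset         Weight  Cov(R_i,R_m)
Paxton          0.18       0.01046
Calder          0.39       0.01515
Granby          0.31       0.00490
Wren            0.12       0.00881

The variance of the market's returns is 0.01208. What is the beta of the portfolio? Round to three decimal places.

0.858

β_Paxton = 0.01046 / 0.01208 = 0.8659
β_Calder = 0.01515 / 0.01208 = 1.2541
β_Granby = 0.00490 / 0.01208 = 0.4056
β_Wren = 0.00881 / 0.01208 = 0.7293
β_P = Σ w_i β_i = 0.18×0.8659 + 0.39×1.2541 + 0.31×0.4056 + 0.12×0.7293 = 0.8582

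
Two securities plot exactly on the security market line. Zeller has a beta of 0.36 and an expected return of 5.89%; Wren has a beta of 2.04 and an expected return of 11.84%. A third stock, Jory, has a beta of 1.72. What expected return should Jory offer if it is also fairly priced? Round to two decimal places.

MRP (SML slope) = (11.84% − 5.89%) / (2.04 − 0.36) = 5.95% / 1.68 = 3.5417%
R_f (intercept) = 5.89% − 0.36 × 3.5417% = 4.6150%
E(R_Jory) = R_f + β × MRP = 4.6150% + 1.72 × 3.5417% = 10.71%

10.71%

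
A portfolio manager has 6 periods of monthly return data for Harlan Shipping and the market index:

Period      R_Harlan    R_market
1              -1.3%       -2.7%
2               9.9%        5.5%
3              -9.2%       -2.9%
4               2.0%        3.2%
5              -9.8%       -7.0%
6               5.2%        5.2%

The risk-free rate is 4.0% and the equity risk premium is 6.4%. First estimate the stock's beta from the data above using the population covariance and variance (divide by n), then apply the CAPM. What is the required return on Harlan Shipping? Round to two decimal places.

13.09%

Mean R_i = (-1.3 + 9.9 − 9.2 + 2.0 − 9.8 + 5.2) / 6 = -0.5333%
Mean R_m = (-2.7 + 5.5 − 2.9 + 3.2 − 7.0 + 5.2) / 6 = 0.2167%
Σ(R_i − R̄_i)(R_m − R̄_m) = 187.3733  ⇒  Cov = 187.3733 / 6 = 31.2289
Σ(R_m − R̄_m)² = 131.9483  ⇒  Var(R_m) = 131.9483 / 6 = 21.9914
β = Cov / Var(R_m) = 31.2289 / 21.9914 = 1.4201
E(R) = R_f + β × MRP = 4.0% + 1.4201 × 6.4% = 13.09%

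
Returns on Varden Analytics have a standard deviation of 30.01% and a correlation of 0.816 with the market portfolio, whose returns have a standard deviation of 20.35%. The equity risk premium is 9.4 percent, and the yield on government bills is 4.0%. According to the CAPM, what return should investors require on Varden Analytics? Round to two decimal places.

15.31%

β = ρ × σ_i / σ_m = 0.816 × 30.01% / 20.35% = 1.2033
E(R) = 4.0% + 1.2033 × 9.4% = 15.31%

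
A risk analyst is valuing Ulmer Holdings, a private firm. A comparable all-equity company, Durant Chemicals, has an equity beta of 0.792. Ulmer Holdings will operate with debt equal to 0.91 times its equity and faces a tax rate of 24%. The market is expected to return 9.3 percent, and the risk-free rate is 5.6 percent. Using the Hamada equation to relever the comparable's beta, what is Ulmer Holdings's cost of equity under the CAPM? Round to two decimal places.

10.56%

β_L = β_U × [1 + (1 − t)(D/E)] = 0.792 × [1 + (1 − 0.24) × 0.91]
    = 0.792 × [1 + 0.76 × 0.91] = 0.792 × 1.6916 = 1.3397
MRP = 9.3% − 5.6% = 3.70%
E(R) = R_f + β_L × MRP = 5.6% + 1.3397 × 3.7% = 10.56%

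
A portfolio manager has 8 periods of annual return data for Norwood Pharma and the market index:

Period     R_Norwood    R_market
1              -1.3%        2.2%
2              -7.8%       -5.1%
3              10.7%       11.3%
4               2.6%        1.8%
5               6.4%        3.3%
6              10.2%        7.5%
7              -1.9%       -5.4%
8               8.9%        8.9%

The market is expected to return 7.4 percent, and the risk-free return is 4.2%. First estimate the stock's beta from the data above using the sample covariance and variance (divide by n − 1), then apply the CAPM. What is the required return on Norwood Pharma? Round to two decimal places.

Mean R_i = (-1.3 − 7.8 + 10.7 + 2.6 + 6.4 + 10.2 − 1.9 + 8.9) / 8 = 3.4750%
Mean R_m = (2.2 − 5.1 + 11.3 + 1.8 + 3.3 + 7.5 − 5.4 + 8.9) / 8 = 3.0625%
Σ(R_i − R̄_i)(R_m − R̄_m) = 264.4625  ⇒  Cov = 264.4625 / 7 = 37.7804
Σ(R_m − R̄_m)² = 262.2588  ⇒  Var(R_m) = 262.2588 / 7 = 37.4655
β = Cov / Var(R_m) = 37.7804 / 37.4655 = 1.0084
MRP = 7.4% − 4.2% = 3.20%
E(R) = R_f + β × MRP = 4.2% + 1.0084 × 3.2% = 7.43%

7.43%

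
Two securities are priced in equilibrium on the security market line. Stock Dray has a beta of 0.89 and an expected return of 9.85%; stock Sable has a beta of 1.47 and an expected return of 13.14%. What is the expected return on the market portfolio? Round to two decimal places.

10.47%

Both satisfy E(R) = R_f + β·MRP, so the slope of the SML is
MRP = (13.14% − 9.85%) / (1.47 − 0.89) = 3.29% / 0.58 = 5.6724%
R_f = E(R_Dray) − β_Dray·MRP = 9.85% − 0.89 × 5.6724% = 4.8016%
E(R_m) = R_f + MRP = 4.8016% + 5.6724% = 10.47%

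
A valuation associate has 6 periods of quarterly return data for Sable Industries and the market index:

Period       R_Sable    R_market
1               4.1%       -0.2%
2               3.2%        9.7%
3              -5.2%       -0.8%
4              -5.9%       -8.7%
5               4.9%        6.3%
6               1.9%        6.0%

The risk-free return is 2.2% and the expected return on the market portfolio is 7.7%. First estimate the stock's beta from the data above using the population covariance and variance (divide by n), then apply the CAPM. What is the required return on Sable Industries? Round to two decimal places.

Mean R_i = (4.1 + 3.2 − 5.2 − 5.9 + 4.9 + 1.9) / 6 = 0.5000%
Mean R_m = (-0.2 + 9.7 − 0.8 − 8.7 + 6.3 + 6.0) / 6 = 2.0500%
Σ(R_i − R̄_i)(R_m − R̄_m) = 121.8300  ⇒  Cov = 121.8300 / 6 = 20.3050
Σ(R_m − R̄_m)² = 220.9350  ⇒  Var(R_m) = 220.9350 / 6 = 36.8225
β = Cov / Var(R_m) = 20.3050 / 36.8225 = 0.5514
MRP = 7.7% − 2.2% = 5.50%
E(R) = R_f + β × MRP = 2.2% + 0.5514 × 5.5% = 5.23%

5.23%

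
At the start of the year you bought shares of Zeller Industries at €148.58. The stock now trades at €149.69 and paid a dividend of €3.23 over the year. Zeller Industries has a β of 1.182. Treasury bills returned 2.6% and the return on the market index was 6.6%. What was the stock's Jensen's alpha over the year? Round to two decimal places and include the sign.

-4.41%

Realised HPR = (P1 + D1 − P0) / P0 = (149.69 + 3.23 − 148.58) / 148.58 = 4.34 / 148.58 = 2.9210%
MRP = 6.6% − 2.6% = 4.00%
CAPM required = R_f + β·MRP = 2.6% + 1.182 × 4.0% = 7.3280%
α = realised − required = 2.9210% − 7.3280% = -4.41%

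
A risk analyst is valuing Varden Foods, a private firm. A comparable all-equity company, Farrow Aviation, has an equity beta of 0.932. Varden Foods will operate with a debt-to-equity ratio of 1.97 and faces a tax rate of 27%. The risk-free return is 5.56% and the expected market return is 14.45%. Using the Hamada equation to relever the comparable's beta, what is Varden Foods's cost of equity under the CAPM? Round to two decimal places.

25.76%

β_L = β_U × [1 + (1 − t)(D/E)] = 0.932 × [1 + (1 − 0.27) × 1.97]
    = 0.932 × [1 + 0.73 × 1.97] = 0.932 × 2.4381 = 2.2723
MRP = 14.45% − 5.56% = 8.89%
E(R) = R_f + β_L × MRP = 5.56% + 2.2723 × 8.89% = 25.76%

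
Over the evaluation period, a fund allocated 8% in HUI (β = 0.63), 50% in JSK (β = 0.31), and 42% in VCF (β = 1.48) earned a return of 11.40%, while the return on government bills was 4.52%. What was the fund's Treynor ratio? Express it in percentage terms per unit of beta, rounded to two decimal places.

8.32%

β_P = 0.08×0.63 + 0.50×0.31 + 0.42×1.48 = 0.8270
Treynor = (R_P − R_f) / β_P = (11.40% − 4.52%) / 0.8270 = 6.88% / 0.8270 = 8.32%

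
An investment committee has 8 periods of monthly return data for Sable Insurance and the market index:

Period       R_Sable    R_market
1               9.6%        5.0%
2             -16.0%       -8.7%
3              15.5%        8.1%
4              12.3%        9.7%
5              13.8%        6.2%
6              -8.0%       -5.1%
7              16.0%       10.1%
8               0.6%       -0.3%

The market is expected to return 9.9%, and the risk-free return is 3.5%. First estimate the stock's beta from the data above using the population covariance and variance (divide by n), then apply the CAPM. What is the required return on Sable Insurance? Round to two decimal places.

Mean R_i = (9.6 − 16.0 + 15.5 + 12.3 + 13.8 − 8.0 + 16.0 + 0.6) / 8 = 5.4750%
Mean R_m = (5.0 − 8.7 + 8.1 + 9.7 + 6.2 − 5.1 + 10.1 − 0.3) / 8 = 3.1250%
Σ(R_i − R̄_i)(R_m − R̄_m) = 582.9650  ⇒  Cov = 582.9650 / 8 = 72.8706
Σ(R_m − R̄_m)² = 348.8150  ⇒  Var(R_m) = 348.8150 / 8 = 43.6019
β = Cov / Var(R_m) = 72.8706 / 43.6019 = 1.6713
MRP = 9.9% − 3.5% = 6.40%
E(R) = R_f + β × MRP = 3.5% + 1.6713 × 6.4% = 14.20%

14.20%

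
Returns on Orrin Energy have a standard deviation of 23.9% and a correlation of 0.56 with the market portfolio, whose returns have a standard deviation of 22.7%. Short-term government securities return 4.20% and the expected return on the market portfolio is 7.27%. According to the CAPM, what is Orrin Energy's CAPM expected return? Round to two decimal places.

6.01%

β = ρ × σ_i / σ_m = 0.56 × 23.9% / 22.7% = 0.5896
MRP = 7.27% − 4.20% = 3.07%
E(R) = 4.20% + 0.5896 × 3.07% = 6.01%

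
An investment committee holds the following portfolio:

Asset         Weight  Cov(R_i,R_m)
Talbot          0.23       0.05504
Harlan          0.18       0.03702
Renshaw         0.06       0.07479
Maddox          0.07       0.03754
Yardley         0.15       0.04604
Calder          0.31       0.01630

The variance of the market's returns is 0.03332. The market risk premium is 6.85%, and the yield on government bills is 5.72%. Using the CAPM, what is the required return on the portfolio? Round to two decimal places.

β_Talbot = 0.05504 / 0.03332 = 1.6519
β_Harlan = 0.03702 / 0.03332 = 1.1110
β_Renshaw = 0.07479 / 0.03332 = 2.2446
β_Maddox = 0.03754 / 0.03332 = 1.1267
β_Yardley = 0.04604 / 0.03332 = 1.3818
β_Calder = 0.01630 / 0.03332 = 0.4892
β_P = Σ w_i β_i = 0.23×1.6519 + 0.18×1.1110 + 0.06×2.2446 + 0.07×1.1267 + 0.15×1.3818 + 0.31×0.4892 = 1.1524
E(R_P) = R_f + β_P × MRP = 5.72% + 1.1524 × 6.85% = 13.61%

13.61%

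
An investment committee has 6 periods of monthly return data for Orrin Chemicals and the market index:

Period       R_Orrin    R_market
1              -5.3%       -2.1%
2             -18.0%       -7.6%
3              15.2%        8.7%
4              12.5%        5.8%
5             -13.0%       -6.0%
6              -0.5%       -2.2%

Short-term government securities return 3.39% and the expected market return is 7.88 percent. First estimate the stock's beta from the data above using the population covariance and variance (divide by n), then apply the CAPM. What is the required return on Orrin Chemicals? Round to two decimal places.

12.49%

Mean R_i = (-5.3 − 18.0 + 15.2 + 12.5 − 13.0 − 0.5) / 6 = -1.5167%
Mean R_m = (-2.1 − 7.6 + 8.7 + 5.8 − 6.0 − 2.2) / 6 = -0.5667%
Σ(R_i − R̄_i)(R_m − R̄_m) = 426.6133  ⇒  Cov = 426.6133 / 6 = 71.1022
Σ(R_m − R̄_m)² = 210.4133  ⇒  Var(R_m) = 210.4133 / 6 = 35.0689
β = Cov / Var(R_m) = 71.1022 / 35.0689 = 2.0275
MRP = 7.88% − 3.39% = 4.49%
E(R) = R_f + β × MRP = 3.39% + 2.0275 × 4.49% = 12.49%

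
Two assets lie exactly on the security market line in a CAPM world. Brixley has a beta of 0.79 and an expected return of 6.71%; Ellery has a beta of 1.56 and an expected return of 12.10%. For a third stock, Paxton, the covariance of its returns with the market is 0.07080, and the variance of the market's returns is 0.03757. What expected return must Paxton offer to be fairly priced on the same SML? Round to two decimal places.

14.37%

MRP = (12.10% − 6.71%) / (1.56 − 0.79) = 7.0000%
R_f = 6.71% − 0.79 × 7.0000% = 1.1800%
β_Paxton = Cov / Var(R_m) = 0.07080 / 0.03757 = 1.8845
E(R_Paxton) = R_f + β × MRP = 1.1800% + 1.8845 × 7.0000% = 14.37%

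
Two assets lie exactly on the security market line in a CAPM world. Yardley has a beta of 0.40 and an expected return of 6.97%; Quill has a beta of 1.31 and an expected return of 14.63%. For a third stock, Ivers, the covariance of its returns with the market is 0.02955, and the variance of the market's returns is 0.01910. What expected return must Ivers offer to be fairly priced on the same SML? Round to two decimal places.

MRP = (14.63% − 6.97%) / (1.31 − 0.40) = 8.4176%
R_f = 6.97% − 0.40 × 8.4176% = 3.6030%
β_Ivers = Cov / Var(R_m) = 0.02955 / 0.01910 = 1.5471
E(R_Ivers) = R_f + β × MRP = 3.6030% + 1.5471 × 8.4176% = 16.63%

16.63%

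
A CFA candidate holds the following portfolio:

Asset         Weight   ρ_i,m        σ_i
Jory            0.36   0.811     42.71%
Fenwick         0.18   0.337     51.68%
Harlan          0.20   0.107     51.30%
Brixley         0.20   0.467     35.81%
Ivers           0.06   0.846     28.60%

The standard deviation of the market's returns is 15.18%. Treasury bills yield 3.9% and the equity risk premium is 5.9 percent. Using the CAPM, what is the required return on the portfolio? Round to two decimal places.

12.26%

β_Jory = 0.811 × 42.71% / 15.18% = 2.2818
β_Fenwick = 0.337 × 51.68% / 15.18% = 1.1473
β_Harlan = 0.107 × 51.30% / 15.18% = 0.3616
β_Brixley = 0.467 × 35.81% / 15.18% = 1.1017
β_Ivers = 0.846 × 28.60% / 15.18% = 1.5939
β_P = Σ w_i β_i = 0.36×2.2818 + 0.18×1.1473 + 0.20×0.3616 + 0.20×1.1017 + 0.06×1.5939 = 1.4163
E(R_P) = R_f + β_P × MRP = 3.9% + 1.4163 × 5.9% = 12.26%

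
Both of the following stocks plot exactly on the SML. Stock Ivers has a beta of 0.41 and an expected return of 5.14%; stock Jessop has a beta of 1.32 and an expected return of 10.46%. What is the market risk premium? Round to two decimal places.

Both satisfy E(R) = R_f + β·MRP, so the slope of the SML is
MRP = (10.46% − 5.14%) / (1.32 − 0.41) = 5.32% / 0.91 = 5.8462%

5.85%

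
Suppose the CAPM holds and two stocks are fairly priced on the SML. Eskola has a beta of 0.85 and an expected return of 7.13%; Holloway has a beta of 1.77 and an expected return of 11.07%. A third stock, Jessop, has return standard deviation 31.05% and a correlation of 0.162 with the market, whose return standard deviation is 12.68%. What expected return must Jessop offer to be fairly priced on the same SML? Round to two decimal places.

MRP = (11.07% − 7.13%) / (1.77 − 0.85) = 4.2826%
R_f = 7.13% − 0.85 × 4.2826% = 3.4898%
β_Jessop = ρ·σ_i/σ_m = 0.162 × 31.05 / 12.68 = 0.3967
E(R_Jessop) = R_f + β × MRP = 3.4898% + 0.3967 × 4.2826% = 5.19%

5.19%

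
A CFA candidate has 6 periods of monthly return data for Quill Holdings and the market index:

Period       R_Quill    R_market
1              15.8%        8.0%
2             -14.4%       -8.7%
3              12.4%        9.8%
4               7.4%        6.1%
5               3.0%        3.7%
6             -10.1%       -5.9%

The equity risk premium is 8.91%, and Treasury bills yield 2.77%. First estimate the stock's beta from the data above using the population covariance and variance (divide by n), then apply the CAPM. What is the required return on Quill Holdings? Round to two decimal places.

16.70%

Mean R_i = (15.8 − 14.4 + 12.4 + 7.4 + 3.0 − 10.1) / 6 = 2.3500%
Mean R_m = (8.0 − 8.7 + 9.8 + 6.1 + 3.7 − 5.9) / 6 = 2.1667%
Σ(R_i − R̄_i)(R_m − R̄_m) = 458.4800  ⇒  Cov = 458.4800 / 6 = 76.4133
Σ(R_m − R̄_m)² = 293.2733  ⇒  Var(R_m) = 293.2733 / 6 = 48.8789
β = Cov / Var(R_m) = 76.4133 / 48.8789 = 1.5633
E(R) = R_f + β × MRP = 2.77% + 1.5633 × 8.91% = 16.70%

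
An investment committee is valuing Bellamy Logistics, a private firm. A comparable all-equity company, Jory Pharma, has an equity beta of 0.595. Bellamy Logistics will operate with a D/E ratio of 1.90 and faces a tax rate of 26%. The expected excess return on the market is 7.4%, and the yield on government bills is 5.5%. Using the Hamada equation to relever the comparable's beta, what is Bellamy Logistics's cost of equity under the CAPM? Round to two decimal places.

β_L = β_U × [1 + (1 − t)(D/E)] = 0.595 × [1 + (1 − 0.26) × 1.90]
    = 0.595 × [1 + 0.74 × 1.90] = 0.595 × 2.4060 = 1.4316
E(R) = R_f + β_L × MRP = 5.5% + 1.4316 × 7.4% = 16.09%

16.09%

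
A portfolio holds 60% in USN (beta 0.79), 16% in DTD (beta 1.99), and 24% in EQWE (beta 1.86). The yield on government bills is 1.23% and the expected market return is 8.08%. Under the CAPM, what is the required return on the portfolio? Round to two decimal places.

9.72%

β_P = Σ w_i β_i = 0.60×0.79 + 0.16×1.99 + 0.24×1.86 = 1.2388
MRP = 8.08% − 1.23% = 6.85%
E(R_P) = R_f + β_P × MRP = 1.23% + 1.2388 × 6.85% = 9.72%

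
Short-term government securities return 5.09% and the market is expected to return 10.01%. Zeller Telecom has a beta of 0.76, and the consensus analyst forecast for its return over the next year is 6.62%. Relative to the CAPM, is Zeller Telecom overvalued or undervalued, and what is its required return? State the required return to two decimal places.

MRP = 10.01% − 5.09% = 4.92%
Required return = R_f + β·MRP = 5.09% + 0.76 × 4.92% = 8.83%
Forecast 6.62% < required 8.83% → the stock plots below the SML → overvalued.

Overvalued; required return 8.83%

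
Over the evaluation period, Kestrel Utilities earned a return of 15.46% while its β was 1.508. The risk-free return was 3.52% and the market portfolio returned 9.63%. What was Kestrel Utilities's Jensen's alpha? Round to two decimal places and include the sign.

Market excess return = 9.63% − 3.52% = 6.11%
CAPM benchmark = R_f + β(R_m − R_f) = 3.52% + 1.508 × 6.11% = 12.73388%
α = actual − benchmark = 15.46% − 12.73388% = +2.73%

+2.73%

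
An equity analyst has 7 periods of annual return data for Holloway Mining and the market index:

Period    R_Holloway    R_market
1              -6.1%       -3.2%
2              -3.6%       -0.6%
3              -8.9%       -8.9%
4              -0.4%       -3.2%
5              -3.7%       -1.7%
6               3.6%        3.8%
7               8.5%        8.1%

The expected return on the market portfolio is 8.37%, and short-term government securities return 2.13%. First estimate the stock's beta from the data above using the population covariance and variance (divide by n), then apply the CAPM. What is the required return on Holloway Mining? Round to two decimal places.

8.51%

Mean R_i = (-6.1 − 3.6 − 8.9 − 0.4 − 3.7 + 3.6 + 8.5) / 7 = -1.5143%
Mean R_m = (-3.2 − 0.6 − 8.9 − 3.2 − 1.7 + 3.8 + 8.1) / 7 = -0.8143%
Σ(R_i − R̄_i)(R_m − R̄_m) = 182.3586  ⇒  Cov = 182.3586 / 7 = 26.0512
Σ(R_m − R̄_m)² = 178.3486  ⇒  Var(R_m) = 178.3486 / 7 = 25.4784
β = Cov / Var(R_m) = 26.0512 / 25.4784 = 1.0225
MRP = 8.37% − 2.13% = 6.24%
E(R) = R_f + β × MRP = 2.13% + 1.0225 × 6.24% = 8.51%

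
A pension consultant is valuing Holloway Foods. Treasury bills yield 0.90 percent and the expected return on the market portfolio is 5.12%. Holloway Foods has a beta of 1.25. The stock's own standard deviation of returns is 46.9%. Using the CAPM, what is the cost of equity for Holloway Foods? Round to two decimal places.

6.18%

Market risk premium = E(R_m) − R_f = 5.12% − 0.90% = 4.22%
E(R) = R_f + β × MRP = 0.90% + 1.25 × 4.22% = 6.18%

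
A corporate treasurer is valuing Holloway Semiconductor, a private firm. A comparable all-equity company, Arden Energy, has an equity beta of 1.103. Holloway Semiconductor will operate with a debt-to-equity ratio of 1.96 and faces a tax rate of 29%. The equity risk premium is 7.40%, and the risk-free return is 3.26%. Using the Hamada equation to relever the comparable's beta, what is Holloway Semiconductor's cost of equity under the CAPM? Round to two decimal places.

22.78%

β_L = β_U × [1 + (1 − t)(D/E)] = 1.103 × [1 + (1 − 0.29) × 1.96]
    = 1.103 × [1 + 0.71 × 1.96] = 1.103 × 2.3916 = 2.6379
E(R) = R_f + β_L × MRP = 3.26% + 2.6379 × 7.40% = 22.78%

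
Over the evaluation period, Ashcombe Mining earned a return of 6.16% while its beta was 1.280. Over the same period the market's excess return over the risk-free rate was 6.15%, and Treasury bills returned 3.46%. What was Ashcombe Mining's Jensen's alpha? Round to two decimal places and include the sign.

-5.17%

CAPM benchmark = R_f + β(R_m − R_f) = 3.46% + 1.280 × 6.15% = 11.33200%
α = actual − benchmark = 6.16% − 11.33200% = -5.17%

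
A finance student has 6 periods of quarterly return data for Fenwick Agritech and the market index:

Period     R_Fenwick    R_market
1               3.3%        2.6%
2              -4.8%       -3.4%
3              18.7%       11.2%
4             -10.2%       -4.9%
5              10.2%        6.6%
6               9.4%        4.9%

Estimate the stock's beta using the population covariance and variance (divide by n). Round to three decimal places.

Mean R_i = (3.3 − 4.8 + 18.7 − 10.2 + 10.2 + 9.4) / 6 = 4.4333%
Mean R_m = (2.6 − 3.4 + 11.2 − 4.9 + 6.6 + 4.9) / 6 = 2.8333%
Σ(R_i − R̄_i)(R_m − R̄_m) = 322.3333  ⇒  Cov = 322.3333 / 6 = 53.7222
Σ(R_m − R̄_m)² = 187.1733  ⇒  Var(R_m) = 187.1733 / 6 = 31.1956
β = Cov / Var(R_m) = 53.7222 / 31.1956 = 1.7221

1.722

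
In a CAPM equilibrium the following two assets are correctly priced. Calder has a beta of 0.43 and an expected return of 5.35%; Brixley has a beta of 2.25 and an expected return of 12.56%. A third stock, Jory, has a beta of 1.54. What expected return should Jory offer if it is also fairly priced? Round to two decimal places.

MRP (SML slope) = (12.56% − 5.35%) / (2.25 − 0.43) = 7.21% / 1.82 = 3.9615%
R_f (intercept) = 5.35% − 0.43 × 3.9615% = 3.6466%
E(R_Jory) = R_f + β × MRP = 3.6466% + 1.54 × 3.9615% = 9.75%

9.75%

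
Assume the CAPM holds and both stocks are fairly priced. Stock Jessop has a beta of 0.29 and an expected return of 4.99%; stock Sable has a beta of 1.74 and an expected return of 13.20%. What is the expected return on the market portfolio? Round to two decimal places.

9.01%

Both satisfy E(R) = R_f + β·MRP, so the slope of the SML is
MRP = (13.20% − 4.99%) / (1.74 − 0.29) = 8.21% / 1.45 = 5.6621%
R_f = E(R_Jessop) − β_Jessop·MRP = 4.99% − 0.29 × 5.6621% = 3.3480%
E(R_m) = R_f + MRP = 3.3480% + 5.6621% = 9.01%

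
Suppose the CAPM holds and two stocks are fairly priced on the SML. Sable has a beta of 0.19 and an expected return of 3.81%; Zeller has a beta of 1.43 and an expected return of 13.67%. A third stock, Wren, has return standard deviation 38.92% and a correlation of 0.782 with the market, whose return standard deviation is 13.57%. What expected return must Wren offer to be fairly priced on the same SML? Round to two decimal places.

20.13%

MRP = (13.67% − 3.81%) / (1.43 − 0.19) = 7.9516%
R_f = 3.81% − 0.19 × 7.9516% = 2.2992%
β_Wren = ρ·σ_i/σ_m = 0.782 × 38.92 / 13.57 = 2.2428
E(R_Wren) = R_f + β × MRP = 2.2992% + 2.2428 × 7.9516% = 20.13%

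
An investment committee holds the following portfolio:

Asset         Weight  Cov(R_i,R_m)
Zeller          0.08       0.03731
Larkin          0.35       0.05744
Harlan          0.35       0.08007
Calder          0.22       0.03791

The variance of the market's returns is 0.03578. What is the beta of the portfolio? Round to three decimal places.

β_Zeller = 0.03731 / 0.03578 = 1.0428
β_Larkin = 0.05744 / 0.03578 = 1.6054
β_Harlan = 0.08007 / 0.03578 = 2.2378
β_Calder = 0.03791 / 0.03578 = 1.0595
β_P = Σ w_i β_i = 0.08×1.0428 + 0.35×1.6054 + 0.35×2.2378 + 0.22×1.0595 = 1.6616

1.662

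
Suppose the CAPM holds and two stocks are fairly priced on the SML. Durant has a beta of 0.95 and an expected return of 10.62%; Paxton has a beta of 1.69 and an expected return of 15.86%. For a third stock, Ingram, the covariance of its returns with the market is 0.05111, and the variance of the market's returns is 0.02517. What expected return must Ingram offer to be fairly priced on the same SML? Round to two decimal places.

18.27%

MRP = (15.86% − 10.62%) / (1.69 − 0.95) = 7.0811%
R_f = 10.62% − 0.95 × 7.0811% = 3.8930%
β_Ingram = Cov / Var(R_m) = 0.05111 / 0.02517 = 2.0306
E(R_Ingram) = R_f + β × MRP = 3.8930% + 2.0306 × 7.0811% = 18.27%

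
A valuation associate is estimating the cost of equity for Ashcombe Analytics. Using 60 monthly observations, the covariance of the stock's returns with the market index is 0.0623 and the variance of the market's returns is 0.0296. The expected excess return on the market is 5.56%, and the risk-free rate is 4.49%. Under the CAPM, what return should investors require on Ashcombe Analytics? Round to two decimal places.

β = Cov(R_i, R_m) / Var(R_m) = 0.0623 / 0.0296 = 2.1047
E(R) = R_f + β × MRP = 4.49% + 2.1047 × 5.56% = 16.19%

16.19%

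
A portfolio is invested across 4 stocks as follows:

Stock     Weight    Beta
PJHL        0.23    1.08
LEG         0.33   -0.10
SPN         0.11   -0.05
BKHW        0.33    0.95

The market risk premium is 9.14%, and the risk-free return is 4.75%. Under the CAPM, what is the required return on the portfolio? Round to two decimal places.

β_P = Σ w_i β_i = 0.23×1.08 + 0.33×-0.10 + 0.11×-0.05 + 0.33×0.95 = 0.5234
E(R_P) = R_f + β_P × MRP = 4.75% + 0.5234 × 9.14% = 9.53%

9.53%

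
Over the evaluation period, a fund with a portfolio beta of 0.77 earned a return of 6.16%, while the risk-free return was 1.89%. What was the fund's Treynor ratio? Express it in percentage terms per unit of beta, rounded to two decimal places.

Treynor = (R_P − R_f) / β_P = (6.16% − 1.89%) / 0.7700 = 4.27% / 0.7700 = 5.55%

5.55%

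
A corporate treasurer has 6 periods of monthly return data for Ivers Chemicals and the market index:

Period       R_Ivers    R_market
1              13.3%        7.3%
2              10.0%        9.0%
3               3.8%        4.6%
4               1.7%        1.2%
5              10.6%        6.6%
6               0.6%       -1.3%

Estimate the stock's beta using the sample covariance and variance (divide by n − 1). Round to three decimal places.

1.209

Mean R_i = (13.3 + 10.0 + 3.8 + 1.7 + 10.6 + 0.6) / 6 = 6.6667%
Mean R_m = (7.3 + 9.0 + 4.6 + 1.2 + 6.6 − 1.3) / 6 = 4.5667%
Σ(R_i − R̄_i)(R_m − R̄_m) = 93.1233  ⇒  Cov = 93.1233 / 5 = 18.6247
Σ(R_m − R̄_m)² = 77.0133  ⇒  Var(R_m) = 77.0133 / 5 = 15.4027
β = Cov / Var(R_m) = 18.6247 / 15.4027 = 1.2092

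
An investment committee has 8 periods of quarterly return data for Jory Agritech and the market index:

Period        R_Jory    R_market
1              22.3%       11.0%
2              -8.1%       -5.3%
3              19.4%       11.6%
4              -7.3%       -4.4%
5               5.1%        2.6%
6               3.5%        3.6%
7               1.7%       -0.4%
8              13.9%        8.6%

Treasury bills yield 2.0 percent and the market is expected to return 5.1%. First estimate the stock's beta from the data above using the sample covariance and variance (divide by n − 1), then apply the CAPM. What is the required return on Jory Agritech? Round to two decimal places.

Mean R_i = (22.3 − 8.1 + 19.4 − 7.3 + 5.1 + 3.5 + 1.7 + 13.9) / 8 = 6.3125%
Mean R_m = (11.0 − 5.3 + 11.6 − 4.4 + 2.6 + 3.6 − 0.4 + 8.6) / 8 = 3.4125%
Σ(R_i − R̄_i)(R_m − R̄_m) = 517.7788  ⇒  Cov = 517.7788 / 7 = 73.9684
Σ(R_m − R̄_m)² = 303.6888  ⇒  Var(R_m) = 303.6888 / 7 = 43.3841
β = Cov / Var(R_m) = 73.9684 / 43.3841 = 1.7050
MRP = 5.1% − 2.0% = 3.10%
E(R) = R_f + β × MRP = 2.0% + 1.7050 × 3.1% = 7.29%

7.29%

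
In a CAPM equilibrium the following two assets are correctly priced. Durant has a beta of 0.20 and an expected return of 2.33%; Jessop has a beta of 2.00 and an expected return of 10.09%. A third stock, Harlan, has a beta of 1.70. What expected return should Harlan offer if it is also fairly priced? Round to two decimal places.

MRP (SML slope) = (10.09% − 2.33%) / (2.00 − 0.20) = 7.76% / 1.80 = 4.3111%
R_f (intercept) = 2.33% − 0.20 × 4.3111% = 1.4678%
E(R_Harlan) = R_f + β × MRP = 1.4678% + 1.70 × 4.3111% = 8.80%

8.80%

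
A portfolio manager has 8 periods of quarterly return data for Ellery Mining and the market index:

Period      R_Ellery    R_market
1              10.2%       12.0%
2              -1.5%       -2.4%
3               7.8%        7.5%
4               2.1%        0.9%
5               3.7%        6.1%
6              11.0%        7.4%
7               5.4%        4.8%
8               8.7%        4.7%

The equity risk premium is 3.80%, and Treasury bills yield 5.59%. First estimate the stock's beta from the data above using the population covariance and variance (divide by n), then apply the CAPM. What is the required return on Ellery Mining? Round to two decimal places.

8.83%

Mean R_i = (10.2 − 1.5 + 7.8 + 2.1 + 3.7 + 11.0 + 5.4 + 8.7) / 8 = 5.9250%
Mean R_m = (12.0 − 2.4 + 7.5 + 0.9 + 6.1 + 7.4 + 4.8 + 4.7) / 8 = 5.1250%
Σ(R_i − R̄_i)(R_m − R̄_m) = 114.2450  ⇒  Cov = 114.2450 / 8 = 14.2806
Σ(R_m − R̄_m)² = 133.7950  ⇒  Var(R_m) = 133.7950 / 8 = 16.7244
β = Cov / Var(R_m) = 14.2806 / 16.7244 = 0.8539
E(R) = R_f + β × MRP = 5.59% + 0.8539 × 3.80% = 8.83%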